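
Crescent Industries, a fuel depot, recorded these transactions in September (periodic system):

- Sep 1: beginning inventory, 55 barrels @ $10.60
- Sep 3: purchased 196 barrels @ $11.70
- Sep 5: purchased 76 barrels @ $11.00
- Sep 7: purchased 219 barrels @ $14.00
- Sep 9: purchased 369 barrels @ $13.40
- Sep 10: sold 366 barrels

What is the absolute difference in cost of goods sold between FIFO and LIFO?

$646.20

FIFO COGS: 55 @ $10.60 + 196 @ $11.70 + 76 @ $11.00 + 39 @ $14.00 = $4,258.20
LIFO COGS: 366 @ $13.40 = $4,904.40
Difference = |$4,258.20 − $4,904.40| = $646.20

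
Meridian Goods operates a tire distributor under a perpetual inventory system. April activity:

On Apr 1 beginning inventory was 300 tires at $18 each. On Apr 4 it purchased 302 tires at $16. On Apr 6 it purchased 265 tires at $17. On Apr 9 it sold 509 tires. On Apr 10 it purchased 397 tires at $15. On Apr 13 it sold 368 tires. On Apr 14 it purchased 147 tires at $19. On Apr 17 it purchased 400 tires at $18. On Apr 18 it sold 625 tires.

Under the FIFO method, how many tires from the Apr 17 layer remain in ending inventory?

309

Apr 9, 509 sold [FIFO — oldest first]: 300 @ $18 + 209 @ $16 = $8,744
Apr 13, 368 sold [FIFO — oldest first]: 93 @ $16 + 265 @ $17 + 10 @ $15 = $6,143
Apr 18, 625 sold [FIFO — oldest first]: 387 @ $15 + 147 @ $19 + 91 @ $18 = $10,236
Total COGS = $8,744 + $6,143 + $10,236 = $25,123
Ending inventory: 309 @ $18 = $5,562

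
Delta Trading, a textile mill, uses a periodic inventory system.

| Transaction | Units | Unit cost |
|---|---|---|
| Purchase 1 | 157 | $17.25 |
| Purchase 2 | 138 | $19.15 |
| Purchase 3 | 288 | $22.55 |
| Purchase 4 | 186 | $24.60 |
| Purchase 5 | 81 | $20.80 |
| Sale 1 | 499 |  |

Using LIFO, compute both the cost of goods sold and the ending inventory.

COGS = $11,492.00; ending inventory = $6,613.75

Sale 1 (499) [LIFO — newest first]: 81 @ $20.80 + 186 @ $24.60 + 232 @ $22.55 = $11,492.00
Ending inventory: 157 @ $17.25 + 138 @ $19.15 + 56 @ $22.55 = $6,613.75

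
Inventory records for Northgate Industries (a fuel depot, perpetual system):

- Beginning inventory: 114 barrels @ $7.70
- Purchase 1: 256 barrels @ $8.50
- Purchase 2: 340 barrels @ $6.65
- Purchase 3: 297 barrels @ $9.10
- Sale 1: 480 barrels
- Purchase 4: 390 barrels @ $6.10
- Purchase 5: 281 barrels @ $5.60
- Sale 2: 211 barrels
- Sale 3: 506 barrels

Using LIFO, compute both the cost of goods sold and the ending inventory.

COGS = $8,178.15; ending inventory = $3,791.95

Sale 1 (480) [LIFO — newest first]: 297 @ $9.10 + 183 @ $6.65 = $3,919.65
Sale 2 (211) [LIFO — newest first]: 211 @ $5.60 = $1,181.60
Sale 3 (506) [LIFO — newest first]: 70 @ $5.60 + 390 @ $6.10 + 46 @ $6.65 = $3,076.90
Total COGS = $3,919.65 + $1,181.60 + $3,076.90 = $8,178.15
Ending inventory: 114 @ $7.70 + 256 @ $8.50 + 111 @ $6.65 = $3,791.95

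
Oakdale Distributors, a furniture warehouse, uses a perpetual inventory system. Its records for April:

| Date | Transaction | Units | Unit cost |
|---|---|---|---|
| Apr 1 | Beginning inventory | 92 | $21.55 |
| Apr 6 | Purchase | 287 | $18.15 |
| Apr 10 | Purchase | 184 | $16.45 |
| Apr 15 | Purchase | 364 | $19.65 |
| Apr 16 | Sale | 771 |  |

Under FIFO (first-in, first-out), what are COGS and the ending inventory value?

COGS = $14,305.65; ending inventory = $3,065.40

Apr 16, 771 sold [FIFO — oldest first]: 92 @ $21.55 + 287 @ $18.15 + 184 @ $16.45 + 208 @ $19.65 = $14,305.65
Ending inventory: 156 @ $19.65 = $3,065.40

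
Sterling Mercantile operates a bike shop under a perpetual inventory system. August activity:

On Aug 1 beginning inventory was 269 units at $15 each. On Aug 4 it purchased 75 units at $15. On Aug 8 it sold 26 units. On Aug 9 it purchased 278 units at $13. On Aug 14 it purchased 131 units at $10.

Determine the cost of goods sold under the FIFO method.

Aug 8, 26 sold [FIFO — oldest first]: 26 @ $15 = $390
Ending inventory: 243 @ $15 + 75 @ $15 + 278 @ $13 + 131 @ $10 = $9,694

COGS = $390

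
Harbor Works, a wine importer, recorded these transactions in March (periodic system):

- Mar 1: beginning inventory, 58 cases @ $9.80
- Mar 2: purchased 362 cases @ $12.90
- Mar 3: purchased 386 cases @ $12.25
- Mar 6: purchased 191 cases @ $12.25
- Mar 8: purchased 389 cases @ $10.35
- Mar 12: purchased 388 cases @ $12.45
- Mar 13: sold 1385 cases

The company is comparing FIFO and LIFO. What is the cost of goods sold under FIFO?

COGS = $16,322.25

FIFO COGS: 58 @ $9.80 + 362 @ $12.90 + 386 @ $12.25 + 191 @ $12.25 + 388 @ $10.35 = $16,322.25
LIFO COGS: 388 @ $12.45 + 389 @ $10.35 + 191 @ $12.25 + 386 @ $12.25 + 31 @ $12.90 = $16,324.90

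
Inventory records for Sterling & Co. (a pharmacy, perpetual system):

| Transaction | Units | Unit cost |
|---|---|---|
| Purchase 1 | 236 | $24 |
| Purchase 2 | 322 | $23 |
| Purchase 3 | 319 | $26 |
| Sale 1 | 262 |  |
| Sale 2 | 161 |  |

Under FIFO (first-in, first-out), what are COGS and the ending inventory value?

Sale 1 (262) [FIFO — oldest first]: 236 @ $24 + 26 @ $23 = $6,262
Sale 2 (161) [FIFO — oldest first]: 161 @ $23 = $3,703
Total COGS = $6,262 + $3,703 = $9,965
Ending inventory: 135 @ $23 + 319 @ $26 = $11,399
Check: goods available $21,364 = COGS $9,965 + ending $11,399

COGS = $9,965; ending inventory = $11,399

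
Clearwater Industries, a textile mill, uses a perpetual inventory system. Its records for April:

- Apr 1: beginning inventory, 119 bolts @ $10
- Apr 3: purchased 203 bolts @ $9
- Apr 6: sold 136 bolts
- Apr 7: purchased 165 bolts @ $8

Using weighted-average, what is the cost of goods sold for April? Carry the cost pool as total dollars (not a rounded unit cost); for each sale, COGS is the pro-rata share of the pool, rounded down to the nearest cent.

COGS = $1,274.26

After Apr 1: 119 on hand, pool $1,190.00 (≈ $10.0000 each)
After Apr 3: 322 on hand, pool $3,017.00 (≈ $9.3696 each)
Apr 6, sell 136: 136/322 × $3,017.00 → $1,274.26
After Apr 7: 351 on hand, pool $3,062.74 (≈ $8.7258 each)
Ending inventory (cost pool remaining) = $3,062.74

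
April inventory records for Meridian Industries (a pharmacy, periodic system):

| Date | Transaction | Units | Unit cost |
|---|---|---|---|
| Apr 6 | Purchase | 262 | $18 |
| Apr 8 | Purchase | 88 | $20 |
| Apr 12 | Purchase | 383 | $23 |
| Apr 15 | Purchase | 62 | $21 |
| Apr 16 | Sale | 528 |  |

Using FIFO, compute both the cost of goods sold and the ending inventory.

Apr 16, 528 sold [FIFO — oldest first]: 262 @ $18 + 88 @ $20 + 178 @ $23 = $10,570
Ending inventory: 205 @ $23 + 62 @ $21 = $6,017

COGS = $10,570; ending inventory = $6,017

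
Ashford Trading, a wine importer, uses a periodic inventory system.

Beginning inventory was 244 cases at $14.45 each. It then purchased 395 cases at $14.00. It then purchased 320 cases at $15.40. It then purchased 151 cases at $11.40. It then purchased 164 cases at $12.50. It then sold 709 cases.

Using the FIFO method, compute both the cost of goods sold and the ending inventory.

Sale 1 (709) [FIFO — oldest first]: 244 @ $14.45 + 395 @ $14.00 + 70 @ $15.40 = $10,133.80
Ending inventory: 250 @ $15.40 + 151 @ $11.40 + 164 @ $12.50 = $7,621.40
Check: goods available $17,755.20 = COGS $10,133.80 + ending $7,621.40

COGS = $10,133.80; ending inventory = $7,621.40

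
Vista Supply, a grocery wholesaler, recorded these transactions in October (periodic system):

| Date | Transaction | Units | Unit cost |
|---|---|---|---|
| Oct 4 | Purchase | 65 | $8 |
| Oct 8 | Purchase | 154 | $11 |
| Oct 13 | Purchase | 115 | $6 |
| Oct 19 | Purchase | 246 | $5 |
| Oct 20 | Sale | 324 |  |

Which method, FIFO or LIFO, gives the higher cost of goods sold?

FIFO

FIFO COGS: 65 @ $8 + 154 @ $11 + 105 @ $6 = $2,844
LIFO COGS: 246 @ $5 + 78 @ $6 = $1,698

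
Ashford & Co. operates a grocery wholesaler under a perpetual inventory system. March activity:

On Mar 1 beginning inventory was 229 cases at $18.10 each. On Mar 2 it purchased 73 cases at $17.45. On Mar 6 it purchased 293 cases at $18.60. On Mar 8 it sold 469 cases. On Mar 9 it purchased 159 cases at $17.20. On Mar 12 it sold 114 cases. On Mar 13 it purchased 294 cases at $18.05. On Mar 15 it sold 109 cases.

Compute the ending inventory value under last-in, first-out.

Ending inventory = $6,393.85

Mar 8, 469 sold [LIFO — newest first]: 293 @ $18.60 + 73 @ $17.45 + 103 @ $18.10 = $8,587.95
Mar 12, 114 sold [LIFO — newest first]: 114 @ $17.20 = $1,960.80
Mar 15, 109 sold [LIFO — newest first]: 109 @ $18.05 = $1,967.45
Total COGS = $8,587.95 + $1,960.80 + $1,967.45 = $12,516.20
Ending inventory: 126 @ $18.10 + 45 @ $17.20 + 185 @ $18.05 = $6,393.85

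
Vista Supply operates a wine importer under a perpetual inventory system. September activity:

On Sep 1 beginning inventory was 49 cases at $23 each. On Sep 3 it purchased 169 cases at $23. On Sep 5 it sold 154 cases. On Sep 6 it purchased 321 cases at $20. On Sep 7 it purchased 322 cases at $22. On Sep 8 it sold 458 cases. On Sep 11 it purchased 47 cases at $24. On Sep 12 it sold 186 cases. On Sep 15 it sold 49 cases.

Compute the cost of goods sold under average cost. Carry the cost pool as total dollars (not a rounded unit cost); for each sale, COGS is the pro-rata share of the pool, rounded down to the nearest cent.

COGS = $18,326.57

After Sep 1: 49 on hand, pool $1,127.00 (≈ $23.0000 each)
After Sep 3: 218 on hand, pool $5,014.00 (≈ $23.0000 each)
Sep 5, sell 154: 154/218 × $5,014.00 → $3,542.00
After Sep 6: 385 on hand, pool $7,892.00 (≈ $20.4987 each)
After Sep 7: 707 on hand, pool $14,976.00 (≈ $21.1825 each)
Sep 8, sell 458: 458/707 × $14,976.00 → $9,701.56
After Sep 11: 296 on hand, pool $6,402.44 (≈ $21.6299 each)
Sep 12, sell 186: 186/296 × $6,402.44 → $4,023.15
Sep 15, sell 49: 49/110 × $2,379.29 → $1,059.86
Total COGS = $3,542.00 + $9,701.56 + $4,023.15 + $1,059.86 = $18,326.57
Ending inventory (cost pool remaining) = $1,319.43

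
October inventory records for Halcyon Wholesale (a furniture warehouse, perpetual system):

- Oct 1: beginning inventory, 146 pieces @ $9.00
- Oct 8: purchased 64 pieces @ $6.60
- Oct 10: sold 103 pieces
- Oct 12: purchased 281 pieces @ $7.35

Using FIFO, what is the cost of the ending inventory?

Oct 10, 103 sold [FIFO — oldest first]: 103 @ $9.00 = $927.00
Ending inventory: 43 @ $9.00 + 64 @ $6.60 + 281 @ $7.35 = $2,874.75
Check: goods available $3,801.75 = COGS $927.00 + ending $2,874.75

Ending inventory = $2,874.75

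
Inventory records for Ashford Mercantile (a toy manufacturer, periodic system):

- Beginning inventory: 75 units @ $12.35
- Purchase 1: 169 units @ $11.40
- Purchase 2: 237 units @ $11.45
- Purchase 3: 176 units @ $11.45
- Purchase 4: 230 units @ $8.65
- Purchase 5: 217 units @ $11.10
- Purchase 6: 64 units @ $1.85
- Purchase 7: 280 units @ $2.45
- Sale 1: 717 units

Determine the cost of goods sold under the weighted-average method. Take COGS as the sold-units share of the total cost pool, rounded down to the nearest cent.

COGS = $6,330.34

Sale 1, sell 717: 717/1448 × $12,784.30 → $6,330.34
Ending inventory (cost pool remaining) = $6,453.96
Check: goods available $12,784.30 = COGS $6,330.34 + ending $6,453.96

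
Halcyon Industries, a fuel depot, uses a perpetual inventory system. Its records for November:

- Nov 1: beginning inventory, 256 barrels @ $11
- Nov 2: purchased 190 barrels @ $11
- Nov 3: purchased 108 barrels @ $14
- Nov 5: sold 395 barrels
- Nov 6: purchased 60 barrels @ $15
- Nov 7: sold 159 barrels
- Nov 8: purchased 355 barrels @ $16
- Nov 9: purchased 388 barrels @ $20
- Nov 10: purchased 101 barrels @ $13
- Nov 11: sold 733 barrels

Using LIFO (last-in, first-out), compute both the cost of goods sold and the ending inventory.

COGS = $19,635; ending inventory = $2,436

Nov 5, 395 sold [LIFO — newest first]: 108 @ $14 + 190 @ $11 + 97 @ $11 = $4,669
Nov 7, 159 sold [LIFO — newest first]: 60 @ $15 + 99 @ $11 = $1,989
Nov 11, 733 sold [LIFO — newest first]: 101 @ $13 + 388 @ $20 + 244 @ $16 = $12,977
Total COGS = $4,669 + $1,989 + $12,977 = $19,635
Ending inventory: 60 @ $11 + 111 @ $16 = $2,436
Check: goods available $22,071 = COGS $19,635 + ending $2,436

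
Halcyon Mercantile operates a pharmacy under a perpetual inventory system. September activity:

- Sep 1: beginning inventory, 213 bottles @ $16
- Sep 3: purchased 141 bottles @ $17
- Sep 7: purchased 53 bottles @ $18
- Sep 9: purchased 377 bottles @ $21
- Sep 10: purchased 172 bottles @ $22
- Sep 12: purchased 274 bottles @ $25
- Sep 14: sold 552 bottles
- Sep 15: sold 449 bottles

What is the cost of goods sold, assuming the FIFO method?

Sep 14, 552 sold [FIFO — oldest first]: 213 @ $16 + 141 @ $17 + 53 @ $18 + 145 @ $21 = $9,804
Sep 15, 449 sold [FIFO — oldest first]: 232 @ $21 + 172 @ $22 + 45 @ $25 = $9,781
Total COGS = $9,804 + $9,781 = $19,585
Ending inventory: 229 @ $25 = $5,725
Check: goods available $25,310 = COGS $19,585 + ending $5,725

COGS = $19,585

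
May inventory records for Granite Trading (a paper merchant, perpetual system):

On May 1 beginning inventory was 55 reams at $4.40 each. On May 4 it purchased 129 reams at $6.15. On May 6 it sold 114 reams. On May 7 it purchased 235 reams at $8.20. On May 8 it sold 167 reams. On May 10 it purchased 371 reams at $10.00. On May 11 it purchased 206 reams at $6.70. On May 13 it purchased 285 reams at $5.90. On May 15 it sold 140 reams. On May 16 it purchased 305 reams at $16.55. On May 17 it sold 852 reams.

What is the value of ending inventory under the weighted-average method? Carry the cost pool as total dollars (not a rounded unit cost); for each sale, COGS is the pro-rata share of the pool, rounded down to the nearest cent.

Ending inventory = $3,163.46

After May 1: 55 on hand, pool $242.00 (≈ $4.4000 each)
After May 4: 184 on hand, pool $1,035.35 (≈ $5.6269 each)
May 6, sell 114: 114/184 × $1,035.35 → $641.46
After May 7: 305 on hand, pool $2,320.89 (≈ $7.6095 each)
May 8, sell 167: 167/305 × $2,320.89 → $1,270.78
After May 10: 509 on hand, pool $4,760.11 (≈ $9.3519 each)
After May 11: 715 on hand, pool $6,140.31 (≈ $8.5878 each)
After May 13: 1000 on hand, pool $7,821.81 (≈ $7.8218 each)
May 15, sell 140: 140/1000 × $7,821.81 → $1,095.05
After May 16: 1165 on hand, pool $11,774.51 (≈ $10.1069 each)
May 17, sell 852: 852/1165 × $11,774.51 → $8,611.05
Total COGS = $641.46 + $1,270.78 + $1,095.05 + $8,611.05 = $11,618.34
Ending inventory (cost pool remaining) = $3,163.46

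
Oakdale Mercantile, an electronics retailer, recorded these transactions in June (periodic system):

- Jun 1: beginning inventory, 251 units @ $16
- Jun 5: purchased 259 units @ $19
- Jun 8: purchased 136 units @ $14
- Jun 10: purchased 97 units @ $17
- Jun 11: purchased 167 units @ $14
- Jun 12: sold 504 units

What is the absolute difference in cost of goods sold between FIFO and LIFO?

$956

FIFO COGS: 251 @ $16 + 253 @ $19 = $8,823
LIFO COGS: 167 @ $14 + 97 @ $17 + 136 @ $14 + 104 @ $19 = $7,867
Difference = |$8,823 − $7,867| = $956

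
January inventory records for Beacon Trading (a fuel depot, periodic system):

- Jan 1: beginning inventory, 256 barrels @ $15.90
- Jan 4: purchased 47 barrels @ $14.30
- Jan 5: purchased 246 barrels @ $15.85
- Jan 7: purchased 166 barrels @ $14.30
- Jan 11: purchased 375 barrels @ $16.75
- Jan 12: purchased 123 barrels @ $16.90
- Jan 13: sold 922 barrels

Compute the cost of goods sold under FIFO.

COGS = $14,482.65

Jan 13, 922 sold [FIFO — oldest first]: 256 @ $15.90 + 47 @ $14.30 + 246 @ $15.85 + 166 @ $14.30 + 207 @ $16.75 = $14,482.65
Ending inventory: 168 @ $16.75 + 123 @ $16.90 = $4,892.70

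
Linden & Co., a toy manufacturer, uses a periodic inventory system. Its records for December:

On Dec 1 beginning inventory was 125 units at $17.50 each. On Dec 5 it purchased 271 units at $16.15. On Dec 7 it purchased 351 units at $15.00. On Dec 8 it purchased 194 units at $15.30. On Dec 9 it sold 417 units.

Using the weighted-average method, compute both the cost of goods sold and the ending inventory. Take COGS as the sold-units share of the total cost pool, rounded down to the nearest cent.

COGS = $6,557.38; ending inventory = $8,239.97

Dec 9, sell 417: 417/941 × $14,797.35 → $6,557.38
Ending inventory (cost pool remaining) = $8,239.97
Check: goods available $14,797.35 = COGS $6,557.38 + ending $8,239.97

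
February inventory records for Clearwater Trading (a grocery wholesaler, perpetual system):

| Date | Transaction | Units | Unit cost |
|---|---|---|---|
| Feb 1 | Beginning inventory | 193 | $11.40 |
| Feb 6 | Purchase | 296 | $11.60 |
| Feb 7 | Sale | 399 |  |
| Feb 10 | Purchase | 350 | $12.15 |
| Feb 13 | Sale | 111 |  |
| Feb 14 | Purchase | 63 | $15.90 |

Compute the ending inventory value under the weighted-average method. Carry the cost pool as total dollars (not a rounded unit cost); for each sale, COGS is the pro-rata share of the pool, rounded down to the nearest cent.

Ending inventory = $4,956.73

After Feb 1: 193 on hand, pool $2,200.20 (≈ $11.4000 each)
After Feb 6: 489 on hand, pool $5,633.80 (≈ $11.5211 each)
Feb 7, sell 399: 399/489 × $5,633.80 → $4,596.90
After Feb 10: 440 on hand, pool $5,289.40 (≈ $12.0214 each)
Feb 13, sell 111: 111/440 × $5,289.40 → $1,334.37
After Feb 14: 392 on hand, pool $4,956.73 (≈ $12.6447 each)
Total COGS = $4,596.90 + $1,334.37 = $5,931.27
Ending inventory (cost pool remaining) = $4,956.73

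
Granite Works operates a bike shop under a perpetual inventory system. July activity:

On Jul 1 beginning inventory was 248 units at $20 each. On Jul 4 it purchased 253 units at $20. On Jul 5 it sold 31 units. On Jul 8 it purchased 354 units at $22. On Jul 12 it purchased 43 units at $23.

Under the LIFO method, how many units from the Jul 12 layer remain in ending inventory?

Jul 5, 31 sold [LIFO — newest first]: 31 @ $20 = $620
Ending inventory: 248 @ $20 + 222 @ $20 + 354 @ $22 + 43 @ $23 = $18,177
Check: goods available $18,797 = COGS $620 + ending $18,177

43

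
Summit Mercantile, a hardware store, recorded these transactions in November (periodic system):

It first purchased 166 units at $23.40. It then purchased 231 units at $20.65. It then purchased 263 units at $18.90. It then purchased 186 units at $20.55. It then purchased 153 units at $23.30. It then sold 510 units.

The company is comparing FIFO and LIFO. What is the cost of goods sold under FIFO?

FIFO COGS: 166 @ $23.40 + 231 @ $20.65 + 113 @ $18.90 = $10,790.25
LIFO COGS: 153 @ $23.30 + 186 @ $20.55 + 171 @ $18.90 = $10,619.10

COGS = $10,790.25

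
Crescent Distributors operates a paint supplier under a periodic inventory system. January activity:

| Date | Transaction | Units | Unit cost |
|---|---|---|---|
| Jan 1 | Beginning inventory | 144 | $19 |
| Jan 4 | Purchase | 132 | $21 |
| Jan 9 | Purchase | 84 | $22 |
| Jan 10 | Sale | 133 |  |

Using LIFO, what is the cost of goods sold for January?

COGS = $2,877

Jan 10, 133 sold [LIFO — newest first]: 84 @ $22 + 49 @ $21 = $2,877
Ending inventory: 144 @ $19 + 83 @ $21 = $4,479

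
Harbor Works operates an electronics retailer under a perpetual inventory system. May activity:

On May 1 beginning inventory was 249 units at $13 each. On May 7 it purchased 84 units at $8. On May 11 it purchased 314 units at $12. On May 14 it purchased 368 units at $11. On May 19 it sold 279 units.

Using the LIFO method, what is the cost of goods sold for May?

COGS = $3,069

May 19, 279 sold [LIFO — newest first]: 279 @ $11 = $3,069
Ending inventory: 249 @ $13 + 84 @ $8 + 314 @ $12 + 89 @ $11 = $8,656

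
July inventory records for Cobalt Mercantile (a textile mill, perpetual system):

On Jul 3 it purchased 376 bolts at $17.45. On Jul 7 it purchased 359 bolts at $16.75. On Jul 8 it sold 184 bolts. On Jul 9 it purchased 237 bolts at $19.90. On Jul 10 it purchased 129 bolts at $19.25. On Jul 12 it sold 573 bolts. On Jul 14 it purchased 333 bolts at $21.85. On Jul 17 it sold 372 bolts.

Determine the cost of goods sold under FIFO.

COGS = $20,385.80

Jul 8, 184 sold [FIFO — oldest first]: 184 @ $17.45 = $3,210.80
Jul 12, 573 sold [FIFO — oldest first]: 192 @ $17.45 + 359 @ $16.75 + 22 @ $19.90 = $9,801.45
Jul 17, 372 sold [FIFO — oldest first]: 215 @ $19.90 + 129 @ $19.25 + 28 @ $21.85 = $7,373.55
Total COGS = $3,210.80 + $9,801.45 + $7,373.55 = $20,385.80
Ending inventory: 305 @ $21.85 = $6,664.25
Check: goods available $27,050.05 = COGS $20,385.80 + ending $6,664.25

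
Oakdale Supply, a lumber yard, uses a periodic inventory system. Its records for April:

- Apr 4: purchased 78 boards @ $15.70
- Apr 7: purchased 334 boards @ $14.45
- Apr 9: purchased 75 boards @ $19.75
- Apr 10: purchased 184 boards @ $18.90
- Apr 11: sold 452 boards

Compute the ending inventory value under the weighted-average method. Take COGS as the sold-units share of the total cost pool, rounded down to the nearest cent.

Ending inventory = $3,593.35

Apr 11, sell 452: 452/671 × $11,009.75 → $7,416.40
Ending inventory (cost pool remaining) = $3,593.35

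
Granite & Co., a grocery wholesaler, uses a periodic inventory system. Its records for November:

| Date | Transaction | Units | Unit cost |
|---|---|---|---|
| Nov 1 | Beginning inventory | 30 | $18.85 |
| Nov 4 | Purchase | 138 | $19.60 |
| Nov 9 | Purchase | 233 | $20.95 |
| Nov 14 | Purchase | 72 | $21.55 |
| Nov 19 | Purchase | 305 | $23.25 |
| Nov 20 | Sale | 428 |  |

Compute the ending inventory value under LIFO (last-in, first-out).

Ending inventory = $7,083.20

Nov 20, 428 sold [LIFO — newest first]: 305 @ $23.25 + 72 @ $21.55 + 51 @ $20.95 = $9,711.30
Ending inventory: 30 @ $18.85 + 138 @ $19.60 + 182 @ $20.95 = $7,083.20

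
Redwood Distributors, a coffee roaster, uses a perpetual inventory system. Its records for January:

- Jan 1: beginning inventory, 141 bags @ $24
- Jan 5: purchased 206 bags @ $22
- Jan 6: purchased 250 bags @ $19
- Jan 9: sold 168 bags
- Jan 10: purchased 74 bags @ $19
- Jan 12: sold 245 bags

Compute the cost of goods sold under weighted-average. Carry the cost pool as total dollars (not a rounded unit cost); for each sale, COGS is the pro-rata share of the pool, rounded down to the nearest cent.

After Jan 1: 141 on hand, pool $3,384.00 (≈ $24.0000 each)
After Jan 5: 347 on hand, pool $7,916.00 (≈ $22.8127 each)
After Jan 6: 597 on hand, pool $12,666.00 (≈ $21.2161 each)
Jan 9, sell 168: 168/597 × $12,666.00 → $3,564.30
After Jan 10: 503 on hand, pool $10,507.70 (≈ $20.8901 each)
Jan 12, sell 245: 245/503 × $10,507.70 → $5,118.06
Total COGS = $3,564.30 + $5,118.06 = $8,682.36
Ending inventory (cost pool remaining) = $5,389.64

COGS = $8,682.36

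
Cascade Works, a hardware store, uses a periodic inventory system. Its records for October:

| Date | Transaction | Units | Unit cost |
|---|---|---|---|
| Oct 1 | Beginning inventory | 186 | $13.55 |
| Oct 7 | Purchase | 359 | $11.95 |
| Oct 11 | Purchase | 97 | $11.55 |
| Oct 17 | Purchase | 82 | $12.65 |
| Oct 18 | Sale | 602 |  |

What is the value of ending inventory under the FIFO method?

Oct 18, 602 sold [FIFO — oldest first]: 186 @ $13.55 + 359 @ $11.95 + 57 @ $11.55 = $7,468.70
Ending inventory: 40 @ $11.55 + 82 @ $12.65 = $1,499.30
Check: goods available $8,968.00 = COGS $7,468.70 + ending $1,499.30

Ending inventory = $1,499.30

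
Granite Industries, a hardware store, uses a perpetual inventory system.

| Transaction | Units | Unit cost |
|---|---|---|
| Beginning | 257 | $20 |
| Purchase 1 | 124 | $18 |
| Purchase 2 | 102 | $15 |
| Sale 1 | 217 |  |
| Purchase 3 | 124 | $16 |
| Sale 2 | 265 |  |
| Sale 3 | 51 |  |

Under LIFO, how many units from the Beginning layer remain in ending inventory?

Sale 1 (217) [LIFO — newest first]: 102 @ $15 + 115 @ $18 = $3,600
Sale 2 (265) [LIFO — newest first]: 124 @ $16 + 9 @ $18 + 132 @ $20 = $4,786
Sale 3 (51) [LIFO — newest first]: 51 @ $20 = $1,020
Total COGS = $3,600 + $4,786 + $1,020 = $9,406
Ending inventory: 74 @ $20 = $1,480

74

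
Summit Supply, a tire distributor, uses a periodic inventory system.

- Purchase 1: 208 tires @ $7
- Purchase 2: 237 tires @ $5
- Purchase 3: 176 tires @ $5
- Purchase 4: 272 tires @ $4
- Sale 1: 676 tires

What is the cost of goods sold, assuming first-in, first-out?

COGS = $3,741

Sale 1 (676) [FIFO — oldest first]: 208 @ $7 + 237 @ $5 + 176 @ $5 + 55 @ $4 = $3,741
Ending inventory: 217 @ $4 = $868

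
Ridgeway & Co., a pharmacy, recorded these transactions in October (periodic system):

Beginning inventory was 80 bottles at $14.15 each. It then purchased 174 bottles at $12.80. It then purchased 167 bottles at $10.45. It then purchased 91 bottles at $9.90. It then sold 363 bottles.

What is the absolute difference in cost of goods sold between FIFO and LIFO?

FIFO COGS: 80 @ $14.15 + 174 @ $12.80 + 109 @ $10.45 = $4,498.25
LIFO COGS: 91 @ $9.90 + 167 @ $10.45 + 105 @ $12.80 = $3,990.05
Difference = |$4,498.25 − $3,990.05| = $508.20

$508.20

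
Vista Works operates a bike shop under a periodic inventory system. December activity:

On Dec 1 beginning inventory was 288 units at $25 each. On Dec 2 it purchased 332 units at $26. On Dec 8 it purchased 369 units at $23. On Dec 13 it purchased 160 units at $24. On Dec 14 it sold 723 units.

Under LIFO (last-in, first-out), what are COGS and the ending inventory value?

Dec 14, 723 sold [LIFO — newest first]: 160 @ $24 + 369 @ $23 + 194 @ $26 = $17,371
Ending inventory: 288 @ $25 + 138 @ $26 = $10,788

COGS = $17,371; ending inventory = $10,788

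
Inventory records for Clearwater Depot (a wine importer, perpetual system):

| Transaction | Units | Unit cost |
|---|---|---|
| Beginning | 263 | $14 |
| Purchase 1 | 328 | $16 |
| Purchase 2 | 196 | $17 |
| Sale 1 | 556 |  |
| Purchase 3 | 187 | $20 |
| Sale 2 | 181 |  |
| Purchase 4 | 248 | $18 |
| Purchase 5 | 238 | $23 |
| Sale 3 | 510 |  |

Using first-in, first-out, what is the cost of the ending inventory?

Sale 1 (556) [FIFO — oldest first]: 263 @ $14 + 293 @ $16 = $8,370
Sale 2 (181) [FIFO — oldest first]: 35 @ $16 + 146 @ $17 = $3,042
Sale 3 (510) [FIFO — oldest first]: 50 @ $17 + 187 @ $20 + 248 @ $18 + 25 @ $23 = $9,629
Total COGS = $8,370 + $3,042 + $9,629 = $21,041
Ending inventory: 213 @ $23 = $4,899
Check: goods available $25,940 = COGS $21,041 + ending $4,899

Ending inventory = $4,899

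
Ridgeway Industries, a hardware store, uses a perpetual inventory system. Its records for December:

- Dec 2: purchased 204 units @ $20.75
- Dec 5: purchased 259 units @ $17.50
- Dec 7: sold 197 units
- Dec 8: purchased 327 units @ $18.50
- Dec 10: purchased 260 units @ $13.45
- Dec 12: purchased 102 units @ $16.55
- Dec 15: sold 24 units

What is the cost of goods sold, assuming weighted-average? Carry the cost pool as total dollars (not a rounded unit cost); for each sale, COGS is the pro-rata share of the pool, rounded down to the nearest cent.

After Dec 2: 204 on hand, pool $4,233.00 (≈ $20.7500 each)
After Dec 5: 463 on hand, pool $8,765.50 (≈ $18.9320 each)
Dec 7, sell 197: 197/463 × $8,765.50 → $3,729.59
After Dec 8: 593 on hand, pool $11,085.41 (≈ $18.6938 each)
After Dec 10: 853 on hand, pool $14,582.41 (≈ $17.0954 each)
After Dec 12: 955 on hand, pool $16,270.51 (≈ $17.0372 each)
Dec 15, sell 24: 24/955 × $16,270.51 → $408.89
Total COGS = $3,729.59 + $408.89 = $4,138.48
Ending inventory (cost pool remaining) = $15,861.62

COGS = $4,138.48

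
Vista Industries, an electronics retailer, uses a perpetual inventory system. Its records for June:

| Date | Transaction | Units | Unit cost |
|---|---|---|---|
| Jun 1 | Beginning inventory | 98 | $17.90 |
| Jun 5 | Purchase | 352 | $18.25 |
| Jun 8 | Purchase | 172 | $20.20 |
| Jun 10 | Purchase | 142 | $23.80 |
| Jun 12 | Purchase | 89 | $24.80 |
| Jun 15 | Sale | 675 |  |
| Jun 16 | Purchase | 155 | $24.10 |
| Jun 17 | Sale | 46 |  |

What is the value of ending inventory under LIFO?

Jun 15, 675 sold [LIFO — newest first]: 89 @ $24.80 + 142 @ $23.80 + 172 @ $20.20 + 272 @ $18.25 = $14,025.20
Jun 17, 46 sold [LIFO — newest first]: 46 @ $24.10 = $1,108.60
Total COGS = $14,025.20 + $1,108.60 = $15,133.80
Ending inventory: 98 @ $17.90 + 80 @ $18.25 + 109 @ $24.10 = $5,841.10

Ending inventory = $5,841.10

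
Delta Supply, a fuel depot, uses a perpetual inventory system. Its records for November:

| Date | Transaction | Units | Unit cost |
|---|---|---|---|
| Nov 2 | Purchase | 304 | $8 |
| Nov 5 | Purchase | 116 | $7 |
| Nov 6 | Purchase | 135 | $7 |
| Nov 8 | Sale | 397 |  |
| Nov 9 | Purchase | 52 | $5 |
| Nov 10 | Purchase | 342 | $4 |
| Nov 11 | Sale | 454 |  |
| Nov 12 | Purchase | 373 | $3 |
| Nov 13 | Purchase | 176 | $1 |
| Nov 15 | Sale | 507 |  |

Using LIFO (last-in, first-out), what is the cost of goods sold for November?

COGS = $6,202

Nov 8, 397 sold [LIFO — newest first]: 135 @ $7 + 116 @ $7 + 146 @ $8 = $2,925
Nov 11, 454 sold [LIFO — newest first]: 342 @ $4 + 52 @ $5 + 60 @ $8 = $2,108
Nov 15, 507 sold [LIFO — newest first]: 176 @ $1 + 331 @ $3 = $1,169
Total COGS = $2,925 + $2,108 + $1,169 = $6,202
Ending inventory: 98 @ $8 + 42 @ $3 = $910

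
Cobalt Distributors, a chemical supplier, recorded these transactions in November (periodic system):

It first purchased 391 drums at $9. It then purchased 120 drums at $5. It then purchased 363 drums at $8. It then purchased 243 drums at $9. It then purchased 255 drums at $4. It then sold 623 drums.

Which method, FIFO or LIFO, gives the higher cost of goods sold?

FIFO COGS: 391 @ $9 + 120 @ $5 + 112 @ $8 = $5,015
LIFO COGS: 255 @ $4 + 243 @ $9 + 125 @ $8 = $4,207

FIFO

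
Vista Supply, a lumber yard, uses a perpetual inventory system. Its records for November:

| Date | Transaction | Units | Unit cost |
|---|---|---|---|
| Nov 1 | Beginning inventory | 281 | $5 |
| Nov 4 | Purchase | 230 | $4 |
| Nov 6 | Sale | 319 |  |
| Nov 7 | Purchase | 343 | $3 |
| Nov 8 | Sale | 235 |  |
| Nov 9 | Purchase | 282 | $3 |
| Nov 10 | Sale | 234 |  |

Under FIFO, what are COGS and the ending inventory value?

COGS = $3,156; ending inventory = $1,044

Nov 6, 319 sold [FIFO — oldest first]: 281 @ $5 + 38 @ $4 = $1,557
Nov 8, 235 sold [FIFO — oldest first]: 192 @ $4 + 43 @ $3 = $897
Nov 10, 234 sold [FIFO — oldest first]: 234 @ $3 = $702
Total COGS = $1,557 + $897 + $702 = $3,156
Ending inventory: 66 @ $3 + 282 @ $3 = $1,044
Check: goods available $4,200 = COGS $3,156 + ending $1,044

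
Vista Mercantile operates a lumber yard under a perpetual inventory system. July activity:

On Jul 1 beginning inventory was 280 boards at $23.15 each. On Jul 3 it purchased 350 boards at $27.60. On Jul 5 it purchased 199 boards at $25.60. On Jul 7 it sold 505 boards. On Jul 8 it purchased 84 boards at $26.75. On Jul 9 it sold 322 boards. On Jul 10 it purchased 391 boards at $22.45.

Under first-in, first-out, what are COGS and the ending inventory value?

COGS = $21,185.20; ending inventory = $11,076.15

Jul 7, 505 sold [FIFO — oldest first]: 280 @ $23.15 + 225 @ $27.60 = $12,692.00
Jul 9, 322 sold [FIFO — oldest first]: 125 @ $27.60 + 197 @ $25.60 = $8,493.20
Total COGS = $12,692.00 + $8,493.20 = $21,185.20
Ending inventory: 2 @ $25.60 + 84 @ $26.75 + 391 @ $22.45 = $11,076.15
Check: goods available $32,261.35 = COGS $21,185.20 + ending $11,076.15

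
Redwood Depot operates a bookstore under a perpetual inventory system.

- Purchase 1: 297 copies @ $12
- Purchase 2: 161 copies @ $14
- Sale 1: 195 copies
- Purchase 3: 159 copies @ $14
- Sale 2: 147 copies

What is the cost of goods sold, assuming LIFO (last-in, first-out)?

Sale 1 (195) [LIFO — newest first]: 161 @ $14 + 34 @ $12 = $2,662
Sale 2 (147) [LIFO — newest first]: 147 @ $14 = $2,058
Total COGS = $2,662 + $2,058 = $4,720
Ending inventory: 263 @ $12 + 12 @ $14 = $3,324

COGS = $4,720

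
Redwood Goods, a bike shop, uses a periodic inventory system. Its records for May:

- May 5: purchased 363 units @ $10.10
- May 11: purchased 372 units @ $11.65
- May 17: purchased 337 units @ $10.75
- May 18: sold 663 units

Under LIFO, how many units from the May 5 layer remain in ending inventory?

May 18, 663 sold [LIFO — newest first]: 337 @ $10.75 + 326 @ $11.65 = $7,420.65
Ending inventory: 363 @ $10.10 + 46 @ $11.65 = $4,202.20

363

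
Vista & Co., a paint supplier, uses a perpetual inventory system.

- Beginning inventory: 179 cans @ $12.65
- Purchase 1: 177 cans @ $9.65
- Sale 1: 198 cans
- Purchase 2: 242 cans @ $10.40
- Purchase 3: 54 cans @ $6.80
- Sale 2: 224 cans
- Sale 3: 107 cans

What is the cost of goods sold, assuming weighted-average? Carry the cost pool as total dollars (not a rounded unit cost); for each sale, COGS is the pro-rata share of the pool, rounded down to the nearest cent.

COGS = $5,597.39

After Beginning: 179 on hand, pool $2,264.35 (≈ $12.6500 each)
After Purchase 1: 356 on hand, pool $3,972.40 (≈ $11.1584 each)
Sale 1, sell 198: 198/356 × $3,972.40 → $2,209.36
After Purchase 2: 400 on hand, pool $4,279.84 (≈ $10.6996 each)
After Purchase 3: 454 on hand, pool $4,647.04 (≈ $10.2358 each)
Sale 2, sell 224: 224/454 × $4,647.04 → $2,292.81
Sale 3, sell 107: 107/230 × $2,354.23 → $1,095.22
Total COGS = $2,209.36 + $2,292.81 + $1,095.22 = $5,597.39
Ending inventory (cost pool remaining) = $1,259.01
Check: goods available $6,856.40 = COGS $5,597.39 + ending $1,259.01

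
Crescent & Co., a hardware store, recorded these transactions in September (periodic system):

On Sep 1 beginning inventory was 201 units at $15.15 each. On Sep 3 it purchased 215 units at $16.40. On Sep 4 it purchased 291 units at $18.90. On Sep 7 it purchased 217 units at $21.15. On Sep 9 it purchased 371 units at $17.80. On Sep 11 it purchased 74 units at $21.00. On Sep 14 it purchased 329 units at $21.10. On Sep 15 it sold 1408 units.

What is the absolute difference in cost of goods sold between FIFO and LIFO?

FIFO COGS: 201 @ $15.15 + 215 @ $16.40 + 291 @ $18.90 + 217 @ $21.15 + 371 @ $17.80 + 74 @ $21.00 + 39 @ $21.10 = $25,641.30
LIFO COGS: 329 @ $21.10 + 74 @ $21.00 + 371 @ $17.80 + 217 @ $21.15 + 291 @ $18.90 + 126 @ $16.40 = $27,255.55
Difference = |$25,641.30 − $27,255.55| = $1,614.25

$1,614.25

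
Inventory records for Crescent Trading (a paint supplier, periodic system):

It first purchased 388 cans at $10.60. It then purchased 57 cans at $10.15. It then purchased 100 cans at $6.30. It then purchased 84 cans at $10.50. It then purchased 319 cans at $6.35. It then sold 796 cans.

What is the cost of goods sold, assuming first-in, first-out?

Sale 1 (796) [FIFO — oldest first]: 388 @ $10.60 + 57 @ $10.15 + 100 @ $6.30 + 84 @ $10.50 + 167 @ $6.35 = $7,263.80
Ending inventory: 152 @ $6.35 = $965.20

COGS = $7,263.80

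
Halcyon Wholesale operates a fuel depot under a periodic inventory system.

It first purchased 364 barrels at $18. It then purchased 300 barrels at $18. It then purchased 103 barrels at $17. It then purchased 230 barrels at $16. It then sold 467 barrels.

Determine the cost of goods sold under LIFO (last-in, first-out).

COGS = $7,843

Sale 1 (467) [LIFO — newest first]: 230 @ $16 + 103 @ $17 + 134 @ $18 = $7,843
Ending inventory: 364 @ $18 + 166 @ $18 = $9,540
Check: goods available $17,383 = COGS $7,843 + ending $9,540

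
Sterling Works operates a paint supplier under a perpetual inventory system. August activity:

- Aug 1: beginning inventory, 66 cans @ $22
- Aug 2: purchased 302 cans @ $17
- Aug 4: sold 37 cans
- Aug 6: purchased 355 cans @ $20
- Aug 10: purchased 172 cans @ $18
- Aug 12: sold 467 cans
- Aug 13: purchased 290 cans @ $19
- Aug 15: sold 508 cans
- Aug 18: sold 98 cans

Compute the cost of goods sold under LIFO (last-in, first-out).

Aug 4, 37 sold [LIFO — newest first]: 37 @ $17 = $629
Aug 12, 467 sold [LIFO — newest first]: 172 @ $18 + 295 @ $20 = $8,996
Aug 15, 508 sold [LIFO — newest first]: 290 @ $19 + 60 @ $20 + 158 @ $17 = $9,396
Aug 18, 98 sold [LIFO — newest first]: 98 @ $17 = $1,666
Total COGS = $629 + $8,996 + $9,396 + $1,666 = $20,687
Ending inventory: 66 @ $22 + 9 @ $17 = $1,605

COGS = $20,687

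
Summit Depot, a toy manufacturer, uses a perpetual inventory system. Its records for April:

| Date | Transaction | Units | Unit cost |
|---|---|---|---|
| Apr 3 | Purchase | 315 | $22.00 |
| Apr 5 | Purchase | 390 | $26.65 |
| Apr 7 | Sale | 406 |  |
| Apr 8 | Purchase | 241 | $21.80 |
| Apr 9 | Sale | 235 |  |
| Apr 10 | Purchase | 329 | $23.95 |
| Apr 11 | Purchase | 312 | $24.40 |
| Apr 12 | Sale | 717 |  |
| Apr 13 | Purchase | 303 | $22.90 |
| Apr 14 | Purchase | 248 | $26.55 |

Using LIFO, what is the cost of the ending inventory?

Ending inventory = $18,561.10

Apr 7, 406 sold [LIFO — newest first]: 390 @ $26.65 + 16 @ $22.00 = $10,745.50
Apr 9, 235 sold [LIFO — newest first]: 235 @ $21.80 = $5,123.00
Apr 12, 717 sold [LIFO — newest first]: 312 @ $24.40 + 329 @ $23.95 + 6 @ $21.80 + 70 @ $22.00 = $17,163.15
Total COGS = $10,745.50 + $5,123.00 + $17,163.15 = $33,031.65
Ending inventory: 229 @ $22.00 + 303 @ $22.90 + 248 @ $26.55 = $18,561.10
Check: goods available $51,592.75 = COGS $33,031.65 + ending $18,561.10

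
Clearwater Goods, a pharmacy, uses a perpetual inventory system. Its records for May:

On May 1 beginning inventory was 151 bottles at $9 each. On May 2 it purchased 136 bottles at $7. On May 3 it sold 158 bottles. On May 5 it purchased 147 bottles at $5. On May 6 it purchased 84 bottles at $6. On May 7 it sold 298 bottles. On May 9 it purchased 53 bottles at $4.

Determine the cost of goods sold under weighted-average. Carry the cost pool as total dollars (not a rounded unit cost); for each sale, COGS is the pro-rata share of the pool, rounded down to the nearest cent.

COGS = $3,157.72

After May 1: 151 on hand, pool $1,359.00 (≈ $9.0000 each)
After May 2: 287 on hand, pool $2,311.00 (≈ $8.0523 each)
May 3, sell 158: 158/287 × $2,311.00 → $1,272.25
After May 5: 276 on hand, pool $1,773.75 (≈ $6.4266 each)
After May 6: 360 on hand, pool $2,277.75 (≈ $6.3271 each)
May 7, sell 298: 298/360 × $2,277.75 → $1,885.47
After May 9: 115 on hand, pool $604.28 (≈ $5.2546 each)
Total COGS = $1,272.25 + $1,885.47 = $3,157.72
Ending inventory (cost pool remaining) = $604.28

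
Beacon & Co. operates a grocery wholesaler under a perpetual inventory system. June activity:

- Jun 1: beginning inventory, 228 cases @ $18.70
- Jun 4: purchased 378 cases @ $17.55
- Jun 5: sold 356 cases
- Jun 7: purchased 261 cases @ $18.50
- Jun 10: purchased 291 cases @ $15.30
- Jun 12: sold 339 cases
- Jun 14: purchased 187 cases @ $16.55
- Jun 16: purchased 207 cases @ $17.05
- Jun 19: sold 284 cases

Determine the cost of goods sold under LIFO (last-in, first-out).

COGS = $16,391.80

Jun 5, 356 sold [LIFO — newest first]: 356 @ $17.55 = $6,247.80
Jun 12, 339 sold [LIFO — newest first]: 291 @ $15.30 + 48 @ $18.50 = $5,340.30
Jun 19, 284 sold [LIFO — newest first]: 207 @ $17.05 + 77 @ $16.55 = $4,803.70
Total COGS = $6,247.80 + $5,340.30 + $4,803.70 = $16,391.80
Ending inventory: 228 @ $18.70 + 22 @ $17.55 + 213 @ $18.50 + 110 @ $16.55 = $10,410.70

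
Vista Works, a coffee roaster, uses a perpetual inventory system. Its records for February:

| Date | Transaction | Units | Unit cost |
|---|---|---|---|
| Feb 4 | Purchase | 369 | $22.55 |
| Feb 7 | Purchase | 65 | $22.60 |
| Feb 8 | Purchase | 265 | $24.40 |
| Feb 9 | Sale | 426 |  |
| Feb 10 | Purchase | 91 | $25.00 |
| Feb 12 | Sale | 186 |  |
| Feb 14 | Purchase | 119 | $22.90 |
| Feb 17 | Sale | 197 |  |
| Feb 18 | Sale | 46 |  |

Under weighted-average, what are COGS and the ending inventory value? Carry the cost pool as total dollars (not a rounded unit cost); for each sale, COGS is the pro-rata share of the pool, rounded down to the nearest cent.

COGS = $19,993.81; ending inventory = $1,262.24

After Feb 4: 369 on hand, pool $8,320.95 (≈ $22.5500 each)
After Feb 7: 434 on hand, pool $9,789.95 (≈ $22.5575 each)
After Feb 8: 699 on hand, pool $16,255.95 (≈ $23.2560 each)
Feb 9, sell 426: 426/699 × $16,255.95 → $9,907.05
After Feb 10: 364 on hand, pool $8,623.90 (≈ $23.6920 each)
Feb 12, sell 186: 186/364 × $8,623.90 → $4,406.71
After Feb 14: 297 on hand, pool $6,942.29 (≈ $23.3747 each)
Feb 17, sell 197: 197/297 × $6,942.29 → $4,604.81
Feb 18, sell 46: 46/100 × $2,337.48 → $1,075.24
Total COGS = $9,907.05 + $4,406.71 + $4,604.81 + $1,075.24 = $19,993.81
Ending inventory (cost pool remaining) = $1,262.24
Check: goods available $21,256.05 = COGS $19,993.81 + ending $1,262.24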